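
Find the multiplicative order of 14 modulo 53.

ord(14) | φ(53) = 53 − 1 = 52 = 2^2 · 13.
Divisors of 52: 1, 2, 4, 13, 26, 52.
Test each divisor d:
14^1 ≡ 14 (mod 53)
14^2 ≡ 37 (mod 53)
14^4 ≡ 44 (mod 53)
14^13 ≡ 23 (mod 53)
14^26 ≡ 52 (mod 53)
14^52 ≡ 1 (mod 53) ✓
Therefore the multiplicative order of 14 modulo 53 is 52.

52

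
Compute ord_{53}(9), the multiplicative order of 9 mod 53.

By Lagrange's theorem, ord_53(9) divides φ(53) = 53 − 1 = 52 = 2^2 · 13.
Divisors of 52: 1, 2, 4, 13, 26, 52.
Test each divisor d:
9^1 ≡ 9 (mod 53)
9^2 ≡ 28 (mod 53)
9^4 ≡ 42 (mod 53)
9^13 ≡ 52 (mod 53)
9^26 ≡ 1 (mod 53) ✓
The smallest such exponent is 26, so the order of 9 is 26.

26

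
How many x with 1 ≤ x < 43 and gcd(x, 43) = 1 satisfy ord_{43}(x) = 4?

φ(43) = 43 − 1 = 42 = 2 · 3 · 7.
In a cyclic group of order 42, there are φ(d) elements of order d for each divisor d of 42, and zero for non-divisors.
4 does not divide 42, so no element of (Z/43Z)^× has order 4.

0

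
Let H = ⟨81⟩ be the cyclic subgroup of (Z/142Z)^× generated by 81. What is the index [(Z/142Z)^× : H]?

2

By Lagrange's theorem, ord_142(81) divides φ(142) = φ(2)·φ(71) = 1·70 = 70 = 2 · 5 · 7.
Divisors of 70: 1, 2, 5, 7, 10, 14, 35, 70.
Check 81^d mod 142 for each divisor in increasing order:
81^1 ≡ 81
81^2 ≡ 29
81^5 ≡ 103
81^7 ≡ 5
81^10 ≡ 101
81^14 ≡ 25
81^35 ≡ 1
The order of 81 is 35, so the subgroup it generates has 35 elements.
The index is φ(142) / ord(81) = 70 / 35 = 2.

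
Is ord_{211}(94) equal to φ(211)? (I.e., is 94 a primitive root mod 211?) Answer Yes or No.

No

φ(211) = 211 − 1 = 210 = 2 · 3 · 5 · 7.
Test 94^(210/q) mod 211 for each prime factor q of 210:
94^105 ≡ 210 (mod 211)  [q = 2: ≢ 1 ✓]
94^70 ≡ 14 (mod 211)  [q = 3: ≢ 1 ✓]
94^42 ≡ 1 (mod 211)  [q = 5: ≡ 1 ✗]
94^30 ≡ 58 (mod 211)  [q = 7: ≢ 1 ✓]
Since 94^42 ≡ 1, the order of 94 divides 42 < 210, so 94 is not a primitive root.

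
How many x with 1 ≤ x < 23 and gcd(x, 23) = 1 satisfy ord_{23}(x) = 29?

φ(23) = 23 − 1 = 22 = 2 · 11.
In a cyclic group of order 22, there are φ(d) elements of order d for each divisor d of 22, and zero for non-divisors.
Since 29 ∤ 22, the count is 0.

0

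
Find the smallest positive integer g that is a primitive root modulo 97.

5

φ(97) = 97 − 1 = 96 = 2^5 · 3.
Test candidates g = 2, 3, … against the prime factors q ∈ {2, 3} of φ(97): g is a generator iff g^(96/q) ≢ 1 for every such q.
g = 2: 2^48 ≡ 1 — hits 1, so not a primitive root.
g = 3: 3^48 ≡ 1 — hits 1, so not a primitive root.
g = 4: 4^48 ≡ 1 — hits 1, so not a primitive root.
g = 5: 5^48 ≡ 96; 5^32 ≡ 35 — none is 1, so 5 is a primitive root.
So 5 is the smallest generator of (Z/97Z)^×.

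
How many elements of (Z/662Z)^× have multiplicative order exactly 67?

0

φ(662) = φ(2)·φ(331) = 1·330 = 330 = 2 · 3 · 5 · 11.
Since (Z/662Z)^× is cyclic of order 330, the number of elements of order d is φ(d) when d | 330 and 0 otherwise.
Here 330 is not a multiple of 67, so there are no elements of order 67.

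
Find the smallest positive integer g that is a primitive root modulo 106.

3

φ(106) = φ(2)·φ(53) = 1·52 = 52 = 2^2 · 13.
g is a primitive root iff g^(52/q) ≢ 1 (mod 106) for each prime q ∈ {2, 13}.
g = 2: gcd(2, 106) = 2 > 1, not a unit — skip.
g = 3: 3^26 ≡ 105; 3^4 ≡ 81 — none is 1, so 3 is a primitive root.
The smallest primitive root modulo 106 is 3.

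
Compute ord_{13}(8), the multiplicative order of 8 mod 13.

The order of 8 must divide φ(13) = 13 − 1 = 12 = 2^2 · 3.
Divisors of 12: 1, 2, 3, 4, 6, 12.
Compute 8^d (mod 13) for the divisors d until we hit 1:
8^1 ≡ 8
8^2 ≡ 12
8^3 ≡ 5
8^4 ≡ 1
So ord_13(8) = 4.

4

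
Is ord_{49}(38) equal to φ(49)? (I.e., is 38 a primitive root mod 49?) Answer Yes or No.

φ(49) = φ(7^2) = 7·(7−1) = 42 = 2 · 3 · 7.
It suffices to check that the order of 38 is not a proper divisor of 42: compute 38^(42/q) for q ∈ {2, 3, 7}.
38^21 ≡ 48 (mod 49)  [q = 2: ≢ 1 ✓]
38^14 ≡ 30 (mod 49)  [q = 3: ≢ 1 ✓]
38^6 ≡ 15 (mod 49)  [q = 7: ≢ 1 ✓]
Every test exponent gives a nontrivial residue, hence 38 generates the full group.

Yes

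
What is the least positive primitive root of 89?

3

φ(89) = 89 − 1 = 88 = 2^3 · 11.
Test candidates g = 2, 3, … against the prime factors q ∈ {2, 11} of φ(89): g is a generator iff g^(88/q) ≢ 1 for every such q.
g = 2: 2^44 ≡ 1 — hits 1, so not a primitive root.
g = 3: 3^44 ≡ 88; 3^8 ≡ 64 — none is 1, so 3 is a primitive root.
The smallest primitive root modulo 89 is 3.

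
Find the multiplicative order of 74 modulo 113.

112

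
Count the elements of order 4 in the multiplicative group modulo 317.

φ(317) = 317 − 1 = 316 = 2^2 · 79.
In a cyclic group of order 316, there are φ(d) elements of order d for each divisor d of 316, and zero for non-divisors.
4 = 2^2 divides 316, and φ(4) = 2.

2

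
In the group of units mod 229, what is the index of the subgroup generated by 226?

By Lagrange's theorem, ord_229(226) divides φ(229) = 229 − 1 = 228 = 2^2 · 3 · 19.
Divisors of 228: 1, 2, 3, 4, 6, 12, 19, 38, 57, 76, 114, 228.
Evaluate successive powers at the divisors of 228:
226^1 ≡ 226 (mod 229)
226^2 ≡ 9 (mod 229)
226^3 ≡ 202 (mod 229)
226^4 ≡ 81 (mod 229)
226^6 ≡ 42 (mod 229)
226^12 ≡ 161 (mod 229)
226^19 ≡ 95 (mod 229)
226^38 ≡ 94 (mod 229)
226^57 ≡ 228 (mod 229)
226^76 ≡ 134 (mod 229)
226^114 ≡ 1 (mod 229) ✓
Thus |⟨226⟩| = ord(226) = 114.
Index = |(Z/229Z)^×| / |⟨226⟩| = 228 / 114 = 2.

2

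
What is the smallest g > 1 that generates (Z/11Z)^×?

φ(11) = 11 − 1 = 10 = 2 · 5.
g is a primitive root iff g^(10/q) ≢ 1 (mod 11) for each prime q ∈ {2, 5}.
g = 2: 2^5 ≡ 10; 2^2 ≡ 4 — none is 1, so 2 is a primitive root.
Hence the least primitive root of 11 is 2.

2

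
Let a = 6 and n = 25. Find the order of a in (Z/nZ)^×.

5

ord(6) | φ(25) = φ(5^2) = 5·(5−1) = 20 = 2^2 · 5.
Divisors of 20: 1, 2, 4, 5, 10, 20.
Check 6^d mod 25 for each divisor in increasing order:
6^1 ≡ 6
6^2 ≡ 11
6^4 ≡ 21
6^5 ≡ 1
The smallest such exponent is 5, so the order of 6 is 5.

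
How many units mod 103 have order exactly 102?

φ(103) = 103 − 1 = 102 = 2 · 3 · 17.
(Z/103Z)^× is cyclic (|G| = 102); a cyclic group of order m has exactly φ(d) elements of each order d | m, and none otherwise.
102 = 2 · 3 · 17 divides 102, and φ(102) = 32.

32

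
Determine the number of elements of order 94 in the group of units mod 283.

φ(283) = 283 − 1 = 282 = 2 · 3 · 47.
(Z/283Z)^× is cyclic (|G| = 282); a cyclic group of order m has exactly φ(d) elements of each order d | m, and none otherwise.
94 = 2 · 47 divides 282, and φ(94) = 46.

46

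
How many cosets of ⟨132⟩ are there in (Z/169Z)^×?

By Lagrange's theorem, ord_169(132) divides φ(169) = φ(13^2) = 13·(13−1) = 156 = 2^2 · 3 · 13.
Divisors of 156: 1, 2, 3, 4, 6, 12, 13, 26, 39, 52, 78, 156.
Evaluate successive powers at the divisors of 156:
132^1 ≡ 132 (mod 169)
132^2 ≡ 17 (mod 169)
132^3 ≡ 47 (mod 169)
132^4 ≡ 120 (mod 169)
132^6 ≡ 12 (mod 169)
132^12 ≡ 144 (mod 169)
132^13 ≡ 80 (mod 169)
132^26 ≡ 147 (mod 169)
132^39 ≡ 99 (mod 169)
132^52 ≡ 146 (mod 169)
132^78 ≡ 168 (mod 169)
132^156 ≡ 1 (mod 169) ✓
The order of 132 is 156, so the subgroup it generates has 156 elements.
Index = |(Z/169Z)^×| / |⟨132⟩| = 156 / 156 = 1.

1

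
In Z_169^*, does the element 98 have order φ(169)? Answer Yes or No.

φ(169) = φ(13^2) = 13·(13−1) = 156 = 2^2 · 3 · 13.
Test 98^(156/q) mod 169 for each prime factor q of 156:
98^78 ≡ 168 (mod 169)  [q = 2: ≢ 1 ✓]
98^52 ≡ 22 (mod 169)  [q = 3: ≢ 1 ✓]
98^12 ≡ 105 (mod 169)  [q = 13: ≢ 1 ✓]
All checks pass, so 98 has order 156 and is a primitive root modulo 169.

Yes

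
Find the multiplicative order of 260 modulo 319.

By Lagrange's theorem, ord_319(260) divides φ(319) = φ(11·29) = (11−1)·(29−1) = 10·28 = 280 = 2^3 · 5 · 7.
Divisors of 280: 1, 2, 4, 5, 7, 8, 10, 14, 20, 28, 35, 40, 56, 70, 140, 280.
Check 260^d mod 319 for each divisor in increasing order:
260^1 ≡ 260 (mod 319)
260^2 ≡ 291 (mod 319)
260^4 ≡ 146 (mod 319)
260^5 ≡ 318 (mod 319)
260^7 ≡ 28 (mod 319)
260^8 ≡ 262 (mod 319)
260^10 ≡ 1 (mod 319) ✓
So ord_319(260) = 10.

10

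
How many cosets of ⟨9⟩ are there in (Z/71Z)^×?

2

By Lagrange's theorem, ord_71(9) divides φ(71) = 71 − 1 = 70 = 2 · 5 · 7.
Divisors of 70: 1, 2, 5, 7, 10, 14, 35, 70.
Check 9^d mod 71 for each divisor in increasing order:
9^1 ≡ 9
9^2 ≡ 10
9^5 ≡ 48
9^7 ≡ 54
9^10 ≡ 32
9^14 ≡ 5
9^35 ≡ 1
So ord_71(9) = 35, hence |⟨9⟩| = 35.
Index = |(Z/71Z)^×| / |⟨9⟩| = 70 / 35 = 2.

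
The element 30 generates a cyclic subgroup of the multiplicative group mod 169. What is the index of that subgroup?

2

ord(30) | φ(169) = φ(13^2) = 13·(13−1) = 156 = 2^2 · 3 · 13.
Divisors of 156: 1, 2, 3, 4, 6, 12, 13, 26, 39, 52, 78, 156.
Compute 30^d (mod 169) for the divisors d until we hit 1:
30^1 ≡ 30 (mod 169)
30^2 ≡ 55 (mod 169)
30^3 ≡ 129 (mod 169)
30^4 ≡ 152 (mod 169)
30^6 ≡ 79 (mod 169)
30^12 ≡ 157 (mod 169)
30^13 ≡ 147 (mod 169)
30^26 ≡ 146 (mod 169)
30^39 ≡ 168 (mod 169)
30^52 ≡ 22 (mod 169)
30^78 ≡ 1 (mod 169) ✓
Thus |⟨30⟩| = ord(30) = 78.
Index = |(Z/169Z)^×| / |⟨30⟩| = 156 / 78 = 2.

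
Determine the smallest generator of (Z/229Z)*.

6

φ(229) = 229 − 1 = 228 = 2^2 · 3 · 19.
g is a primitive root iff g^(228/q) ≢ 1 (mod 229) for each prime q ∈ {2, 3, 19}.
g = 2: 2^114 ≡ 228; 2^76 ≡ 1 — hits 1, so not a primitive root.
g = 3: 3^114 ≡ 1 — hits 1, so not a primitive root.
g = 4: 4^114 ≡ 1 — hits 1, so not a primitive root.
g = 5: 5^114 ≡ 1 — hits 1, so not a primitive root.
g = 6: 6^114 ≡ 228; 6^76 ≡ 134; 6^12 ≡ 165 — none is 1, so 6 is a primitive root.
Hence the least primitive root of 229 is 6.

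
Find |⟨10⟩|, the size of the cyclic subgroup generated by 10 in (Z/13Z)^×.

6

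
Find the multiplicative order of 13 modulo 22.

Since 13 ∈ (Z/22Z)^×, its order divides φ(22) = φ(2)·φ(11) = 1·10 = 10 = 2 · 5.
Divisors of 10: 1, 2, 5, 10.
Check 13^d mod 22 for each divisor in increasing order:
13^1 ≡ 13
13^2 ≡ 15
13^5 ≡ 21
13^10 ≡ 1
Therefore the multiplicative order of 13 modulo 22 is 10.

10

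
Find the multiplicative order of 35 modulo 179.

178

ord(35) | φ(179) = 179 − 1 = 178 = 2 · 89.
Divisors of 178: 1, 2, 89, 178.
Evaluate successive powers at the divisors of 178:
35^1 ≡ 35 (mod 179)
35^2 ≡ 151 (mod 179)
35^89 ≡ 178 (mod 179)
35^178 ≡ 1 (mod 179) ✓
Therefore the multiplicative order of 35 modulo 179 is 178.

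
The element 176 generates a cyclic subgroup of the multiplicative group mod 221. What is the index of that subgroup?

4

The order of 176 must divide φ(221) = φ(13·17) = (13−1)·(17−1) = 12·16 = 192 = 2^6 · 3.
Divisors of 192: 1, 2, 3, 4, 6, 8, 12, 16, 24, 32, 48, 64, 96, 192.
Check 176^d mod 221 for each divisor in increasing order:
176^1 ≡ 176 (mod 221)
176^2 ≡ 36 (mod 221)
176^3 ≡ 148 (mod 221)
176^4 ≡ 191 (mod 221)
176^6 ≡ 25 (mod 221)
176^8 ≡ 16 (mod 221)
176^12 ≡ 183 (mod 221)
176^16 ≡ 35 (mod 221)
176^24 ≡ 118 (mod 221)
176^32 ≡ 120 (mod 221)
176^48 ≡ 1 (mod 221) ✓
Thus |⟨176⟩| = ord(176) = 48.
[(Z/221Z)^× : ⟨176⟩] = 192/48 = 4.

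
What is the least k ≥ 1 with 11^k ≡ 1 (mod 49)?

21

The order of 11 must divide φ(49) = φ(7^2) = 7·(7−1) = 42 = 2 · 3 · 7.
Divisors of 42: 1, 2, 3, 6, 7, 14, 21, 42.
Check 11^d mod 49 for each divisor in increasing order:
11^1 ≡ 11 (mod 49)
11^2 ≡ 23 (mod 49)
11^3 ≡ 8 (mod 49)
11^6 ≡ 15 (mod 49)
11^7 ≡ 18 (mod 49)
11^14 ≡ 30 (mod 49)
11^21 ≡ 1 (mod 49) ✓
Hence ord(11) = 21.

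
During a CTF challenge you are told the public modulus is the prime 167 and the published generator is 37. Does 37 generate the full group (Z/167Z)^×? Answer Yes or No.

Yes

φ(167) = 167 − 1 = 166 = 2 · 83.
It suffices to check that the order of 37 is not a proper divisor of 166: compute 37^(166/q) for q ∈ {2, 83}.
37^83 ≡ 166 (mod 167)  [q = 2: ≢ 1 ✓]
37^2 ≡ 33 (mod 167)  [q = 83: ≢ 1 ✓]
None equal 1, so ord_167(37) = 166: 37 is a primitive root.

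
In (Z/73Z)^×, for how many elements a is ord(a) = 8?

4

φ(73) = 73 − 1 = 72 = 2^3 · 3^2.
Since (Z/73Z)^× is cyclic of order 72, the number of elements of order d is φ(d) when d | 72 and 0 otherwise.
8 = 2^3 divides 72, and φ(8) = 4.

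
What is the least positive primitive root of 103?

φ(103) = 103 − 1 = 102 = 2 · 3 · 17.
g is a primitive root iff g^(102/q) ≢ 1 (mod 103) for each prime q ∈ {2, 3, 17}.
g = 2: 2^51 ≡ 1 — hits 1, so not a primitive root.
g = 3: 3^51 ≡ 102; 3^34 ≡ 1 — hits 1, so not a primitive root.
g = 4: 4^51 ≡ 1 — hits 1, so not a primitive root.
g = 5: 5^51 ≡ 102; 5^34 ≡ 56; 5^6 ≡ 72 — none is 1, so 5 is a primitive root.
Hence the least primitive root of 103 is 5.

5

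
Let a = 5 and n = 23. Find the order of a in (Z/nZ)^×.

22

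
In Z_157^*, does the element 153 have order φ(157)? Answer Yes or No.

No

φ(157) = 157 − 1 = 156 = 2^2 · 3 · 13.
An element g generates (Z/157Z)^× iff g^(156/q) ≢ 1 (mod 157) for each prime q ∈ {2, 3, 13}.
153^78 ≡ 1 (mod 157)  [q = 2: ≡ 1 ✗]
153^52 ≡ 1 (mod 157)  [q = 3: ≡ 1 ✗]
153^12 ≡ 39 (mod 157)  [q = 13: ≢ 1 ✓]
Since 153^78 ≡ 1, the order of 153 divides 78 < 156, so 153 is not a primitive root.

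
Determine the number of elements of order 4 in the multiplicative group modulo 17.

φ(17) = 17 − 1 = 16 = 2^4.
(Z/17Z)^× is cyclic (|G| = 16); a cyclic group of order m has exactly φ(d) elements of each order d | m, and none otherwise.
4 = 2^2 divides 16, and φ(4) = 2.

2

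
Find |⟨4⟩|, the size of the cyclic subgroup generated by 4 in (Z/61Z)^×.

Since 4 ∈ (Z/61Z)^×, its order divides φ(61) = 61 − 1 = 60 = 2^2 · 3 · 5.
Divisors of 60: 1, 2, 3, 4, 5, 6, 10, 12, 15, 20, 30, 60.
Test each divisor d:
4^1 ≡ 4
4^2 ≡ 16
4^3 ≡ 3
4^4 ≡ 12
4^5 ≡ 48
4^6 ≡ 9
4^10 ≡ 47
4^12 ≡ 20
4^15 ≡ 60
4^20 ≡ 13
4^30 ≡ 1
Therefore the multiplicative order of 4 modulo 61 is 30.

30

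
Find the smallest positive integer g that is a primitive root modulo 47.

φ(47) = 47 − 1 = 46 = 2 · 23.
Test candidates g = 2, 3, … against the prime factors q ∈ {2, 23} of φ(47): g is a generator iff g^(46/q) ≢ 1 for every such q.
g = 2: 2^23 ≡ 1 — hits 1, so not a primitive root.
g = 3: 3^23 ≡ 1 — hits 1, so not a primitive root.
g = 4: 4^23 ≡ 1 — hits 1, so not a primitive root.
g = 5: 5^23 ≡ 46; 5^2 ≡ 25 — none is 1, so 5 is a primitive root.
Hence the least primitive root of 47 is 5.

5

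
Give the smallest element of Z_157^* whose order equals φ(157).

5

φ(157) = 157 − 1 = 156 = 2^2 · 3 · 13.
g is a primitive root iff g^(156/q) ≢ 1 (mod 157) for each prime q ∈ {2, 3, 13}.
g = 2: 2^78 ≡ 156; 2^52 ≡ 1 — hits 1, so not a primitive root.
g = 3: 3^78 ≡ 1 — hits 1, so not a primitive root.
g = 4: 4^78 ≡ 1 — hits 1, so not a primitive root.
g = 5: 5^78 ≡ 156; 5^52 ≡ 12; 5^12 ≡ 130 — none is 1, so 5 is a primitive root.
The smallest primitive root modulo 157 is 5.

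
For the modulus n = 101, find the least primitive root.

2

φ(101) = 101 − 1 = 100 = 2^2 · 5^2.
g is a primitive root iff g^(100/q) ≢ 1 (mod 101) for each prime q ∈ {2, 5}.
g = 2: 2^50 ≡ 100; 2^20 ≡ 95 — none is 1, so 2 is a primitive root.
Hence the least primitive root of 101 is 2.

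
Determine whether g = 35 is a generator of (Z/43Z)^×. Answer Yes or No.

No

φ(43) = 43 − 1 = 42 = 2 · 3 · 7.
Test 35^(42/q) mod 43 for each prime factor q of 42:
35^21 ≡ 1 (mod 43)  [q = 2: ≡ 1 ✗]
35^14 ≡ 1 (mod 43)  [q = 3: ≡ 1 ✗]
35^6 ≡ 16 (mod 43)  [q = 7: ≢ 1 ✓]
Since 35^21 ≡ 1, the order of 35 divides 21 < 42, so 35 is not a primitive root.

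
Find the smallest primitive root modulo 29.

φ(29) = 29 − 1 = 28 = 2^2 · 7.
Test candidates g = 2, 3, … against the prime factors q ∈ {2, 7} of φ(29): g is a generator iff g^(28/q) ≢ 1 for every such q.
g = 2: 2^14 ≡ 28; 2^4 ≡ 16 — none is 1, so 2 is a primitive root.
So 2 is the smallest generator of (Z/29Z)^×.

2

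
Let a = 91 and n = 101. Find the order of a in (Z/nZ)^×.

ord(91) | φ(101) = 101 − 1 = 100 = 2^2 · 5^2.
Divisors of 100: 1, 2, 4, 5, 10, 20, 25, 50, 100.
Test each divisor d:
91^1 ≡ 91
91^2 ≡ 100
91^4 ≡ 1
Therefore the multiplicative order of 91 modulo 101 is 4.

4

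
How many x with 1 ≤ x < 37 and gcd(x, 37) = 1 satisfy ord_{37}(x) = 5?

0

φ(37) = 37 − 1 = 36 = 2^2 · 3^2.
Since (Z/37Z)^× is cyclic of order 36, the number of elements of order d is φ(d) when d | 36 and 0 otherwise.
Here 36 is not a multiple of 5, so there are no elements of order 5.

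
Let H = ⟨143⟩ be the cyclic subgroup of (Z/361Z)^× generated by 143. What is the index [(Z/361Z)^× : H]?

Since 143 ∈ (Z/361Z)^×, its order divides φ(361) = φ(19^2) = 19·(19−1) = 342 = 2 · 3^2 · 19.
Divisors of 342: 1, 2, 3, 6, 9, 18, 19, 38, 57, 114, 171, 342.
Evaluate successive powers at the divisors of 342:
143^1 ≡ 143 (mod 361)
143^2 ≡ 233 (mod 361)
143^3 ≡ 107 (mod 361)
143^6 ≡ 258 (mod 361)
143^9 ≡ 170 (mod 361)
143^18 ≡ 20 (mod 361)
143^19 ≡ 333 (mod 361)
143^38 ≡ 62 (mod 361)
143^57 ≡ 69 (mod 361)
143^114 ≡ 68 (mod 361)
143^171 ≡ 360 (mod 361)
143^342 ≡ 1 (mod 361) ✓
Thus |⟨143⟩| = ord(143) = 342.
Index = |(Z/361Z)^×| / |⟨143⟩| = 342 / 342 = 1.

1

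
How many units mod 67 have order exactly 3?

2

φ(67) = 67 − 1 = 66 = 2 · 3 · 11.
Since (Z/67Z)^× is cyclic of order 66, the number of elements of order d is φ(d) when d | 66 and 0 otherwise.
3 | 66, and φ(3) = 3 − 1 = 2.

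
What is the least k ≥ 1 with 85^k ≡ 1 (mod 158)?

78

By Lagrange's theorem, ord_158(85) divides φ(158) = φ(2)·φ(79) = 1·78 = 78 = 2 · 3 · 13.
Divisors of 78: 1, 2, 3, 6, 13, 26, 39, 78.
Evaluate successive powers at the divisors of 78:
85^1 ≡ 85
85^2 ≡ 115
85^3 ≡ 137
85^6 ≡ 125
85^13 ≡ 135
85^26 ≡ 55
85^39 ≡ 157
85^78 ≡ 1
So ord_158(85) = 78.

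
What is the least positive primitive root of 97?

5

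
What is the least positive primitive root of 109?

6

φ(109) = 109 − 1 = 108 = 2^2 · 3^3.
g is a primitive root iff g^(108/q) ≢ 1 (mod 109) for each prime q ∈ {2, 3}.
g = 2: 2^54 ≡ 108; 2^36 ≡ 1 — hits 1, so not a primitive root.
g = 3: 3^54 ≡ 1 — hits 1, so not a primitive root.
g = 4: 4^54 ≡ 1 — hits 1, so not a primitive root.
g = 5: 5^54 ≡ 1 — hits 1, so not a primitive root.
g = 6: 6^54 ≡ 108; 6^36 ≡ 63 — none is 1, so 6 is a primitive root.
The smallest primitive root modulo 109 is 6.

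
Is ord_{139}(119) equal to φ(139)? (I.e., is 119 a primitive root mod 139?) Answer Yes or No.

φ(139) = 139 − 1 = 138 = 2 · 3 · 23.
An element g generates (Z/139Z)^× iff g^(138/q) ≢ 1 (mod 139) for each prime q ∈ {2, 3, 23}.
119^69 ≡ 138 (mod 139)  [q = 2: ≢ 1 ✓]
119^46 ≡ 96 (mod 139)  [q = 3: ≢ 1 ✓]
119^6 ≡ 91 (mod 139)  [q = 23: ≢ 1 ✓]
All checks pass, so 119 has order 138 and is a primitive root modulo 139.

Yes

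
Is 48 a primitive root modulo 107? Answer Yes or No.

No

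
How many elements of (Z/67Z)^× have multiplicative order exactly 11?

10

φ(67) = 67 − 1 = 66 = 2 · 3 · 11.
In a cyclic group of order 66, there are φ(d) elements of order d for each divisor d of 66, and zero for non-divisors.
11 | 66, and φ(11) = 11 − 1 = 10.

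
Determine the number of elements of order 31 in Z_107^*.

0

φ(107) = 107 − 1 = 106 = 2 · 53.
In a cyclic group of order 106, there are φ(d) elements of order d for each divisor d of 106, and zero for non-divisors.
Since 31 ∤ 106, the count is 0.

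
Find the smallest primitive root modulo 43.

3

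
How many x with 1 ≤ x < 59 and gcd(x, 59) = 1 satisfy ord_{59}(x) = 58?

φ(59) = 59 − 1 = 58 = 2 · 29.
(Z/59Z)^× is cyclic (|G| = 58); a cyclic group of order m has exactly φ(d) elements of each order d | m, and none otherwise.
58 = 2 · 29 divides 58, and φ(58) = 28.

28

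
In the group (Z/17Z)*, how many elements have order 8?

φ(17) = 17 − 1 = 16 = 2^4.
Since (Z/17Z)^× is cyclic of order 16, the number of elements of order d is φ(d) when d | 16 and 0 otherwise.
8 = 2^3 divides 16, and φ(8) = 4.

4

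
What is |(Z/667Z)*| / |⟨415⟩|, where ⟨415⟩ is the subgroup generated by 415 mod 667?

ord(415) | φ(667) = φ(23·29) = (23−1)·(29−1) = 22·28 = 616 = 2^3 · 7 · 11.
Divisors of 616: 1, 2, 4, 7, 8, 11, 14, 22, 28, 44, 56, 77, 88, 154, 308, 616.
Evaluate successive powers at the divisors of 616:
415^1 ≡ 415
415^2 ≡ 139
415^4 ≡ 645
415^7 ≡ 231
415^8 ≡ 484
415^11 ≡ 254
415^14 ≡ 1
Thus |⟨415⟩| = ord(415) = 14.
The index is φ(667) / ord(415) = 616 / 14 = 44.

44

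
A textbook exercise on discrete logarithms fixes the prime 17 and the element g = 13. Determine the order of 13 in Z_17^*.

Since 13 ∈ (Z/17Z)^×, its order divides φ(17) = 17 − 1 = 16 = 2^4.
Divisors of 16: 1, 2, 4, 8, 16.
Test each divisor d:
13^1 ≡ 13 (mod 17)
13^2 ≡ 16 (mod 17)
13^4 ≡ 1 (mod 17) ✓
So ord_17(13) = 4.

4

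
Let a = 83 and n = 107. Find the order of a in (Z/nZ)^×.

ord(83) | φ(107) = 107 − 1 = 106 = 2 · 53.
Divisors of 106: 1, 2, 53, 106.
Compute 83^d (mod 107) for the divisors d until we hit 1:
83^1 ≡ 83 (mod 107)
83^2 ≡ 41 (mod 107)
83^53 ≡ 1 (mod 107) ✓
The smallest such exponent is 53, so the order of 83 is 53.

53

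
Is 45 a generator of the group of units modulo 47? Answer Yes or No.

φ(47) = 47 − 1 = 46 = 2 · 23.
Test 45^(46/q) mod 47 for each prime factor q of 46:
45^23 ≡ 46 (mod 47)  [q = 2: ≢ 1 ✓]
45^2 ≡ 4 (mod 47)  [q = 23: ≢ 1 ✓]
None equal 1, so ord_47(45) = 46: 45 is a primitive root.

Yes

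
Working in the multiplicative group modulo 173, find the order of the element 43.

ord(43) | φ(173) = 173 − 1 = 172 = 2^2 · 43.
Divisors of 172: 1, 2, 4, 43, 86, 172.
Check 43^d mod 173 for each divisor in increasing order:
43^1 ≡ 43
43^2 ≡ 119
43^4 ≡ 148
43^43 ≡ 1
So ord_173(43) = 43.

43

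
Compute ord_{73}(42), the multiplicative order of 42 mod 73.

72

By Lagrange's theorem, ord_73(42) divides φ(73) = 73 − 1 = 72 = 2^3 · 3^2.
Divisors of 72: 1, 2, 3, 4, 6, 8, 9, 12, 18, 24, 36, 72.
Evaluate successive powers at the divisors of 72:
42^1 ≡ 42
42^2 ≡ 12
42^3 ≡ 66
42^4 ≡ 71
42^6 ≡ 49
42^8 ≡ 4
42^9 ≡ 22
42^12 ≡ 65
42^18 ≡ 46
42^24 ≡ 64
42^36 ≡ 72
42^72 ≡ 1
Hence ord(42) = 72.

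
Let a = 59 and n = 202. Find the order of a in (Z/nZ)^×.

By Lagrange's theorem, ord_202(59) divides φ(202) = φ(2)·φ(101) = 1·100 = 100 = 2^2 · 5^2.
Divisors of 100: 1, 2, 4, 5, 10, 20, 25, 50, 100.
Test each divisor d:
59^1 ≡ 59 (mod 202)
59^2 ≡ 47 (mod 202)
59^4 ≡ 189 (mod 202)
59^5 ≡ 41 (mod 202)
59^10 ≡ 65 (mod 202)
59^20 ≡ 185 (mod 202)
59^25 ≡ 111 (mod 202)
59^50 ≡ 201 (mod 202)
59^100 ≡ 1 (mod 202) ✓
So ord_202(59) = 100.

100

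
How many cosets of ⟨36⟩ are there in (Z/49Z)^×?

Since 36 ∈ (Z/49Z)^×, its order divides φ(49) = φ(7^2) = 7·(7−1) = 42 = 2 · 3 · 7.
Divisors of 42: 1, 2, 3, 6, 7, 14, 21, 42.
Evaluate successive powers at the divisors of 42:
36^1 ≡ 36
36^2 ≡ 22
36^3 ≡ 8
36^6 ≡ 15
36^7 ≡ 1
The order of 36 is 7, so the subgroup it generates has 7 elements.
The index is φ(49) / ord(36) = 42 / 7 = 6.

6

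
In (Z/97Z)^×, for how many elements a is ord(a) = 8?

4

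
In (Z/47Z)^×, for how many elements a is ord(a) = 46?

22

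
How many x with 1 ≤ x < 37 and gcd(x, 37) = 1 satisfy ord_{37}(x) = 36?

12

φ(37) = 37 − 1 = 36 = 2^2 · 3^2.
(Z/37Z)^× is cyclic (|G| = 36); a cyclic group of order m has exactly φ(d) elements of each order d | m, and none otherwise.
36 = 2^2 · 3^2 divides 36, and φ(36) = 12.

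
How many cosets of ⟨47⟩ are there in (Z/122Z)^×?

20

Since 47 ∈ (Z/122Z)^×, its order divides φ(122) = φ(2)·φ(61) = 1·60 = 60 = 2^2 · 3 · 5.
Divisors of 60: 1, 2, 3, 4, 5, 6, 10, 12, 15, 20, 30, 60.
Check 47^d mod 122 for each divisor in increasing order:
47^1 ≡ 47 (mod 122)
47^2 ≡ 13 (mod 122)
47^3 ≡ 1 (mod 122) ✓
The order of 47 is 3, so the subgroup it generates has 3 elements.
The index is φ(122) / ord(47) = 60 / 3 = 20.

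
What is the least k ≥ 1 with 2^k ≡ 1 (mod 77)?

ord(2) | φ(77) = φ(7·11) = (7−1)·(11−1) = 6·10 = 60 = 2^2 · 3 · 5.
Divisors of 60: 1, 2, 3, 4, 5, 6, 10, 12, 15, 20, 30, 60.
Compute 2^d (mod 77) for the divisors d until we hit 1:
2^1 ≡ 2 (mod 77)
2^2 ≡ 4 (mod 77)
2^3 ≡ 8 (mod 77)
2^4 ≡ 16 (mod 77)
2^5 ≡ 32 (mod 77)
2^6 ≡ 64 (mod 77)
2^10 ≡ 23 (mod 77)
2^12 ≡ 15 (mod 77)
2^15 ≡ 43 (mod 77)
2^20 ≡ 67 (mod 77)
2^30 ≡ 1 (mod 77) ✓
So ord_77(2) = 30.

30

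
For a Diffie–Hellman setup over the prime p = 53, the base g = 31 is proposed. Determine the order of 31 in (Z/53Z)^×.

52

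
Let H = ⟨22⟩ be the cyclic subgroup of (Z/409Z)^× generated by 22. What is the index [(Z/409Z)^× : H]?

1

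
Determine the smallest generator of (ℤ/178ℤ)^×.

φ(178) = φ(2)·φ(89) = 1·88 = 88 = 2^3 · 11.
Test candidates g = 2, 3, … against the prime factors q ∈ {2, 11} of φ(178): g is a generator iff g^(88/q) ≢ 1 for every such q.
g = 2: gcd(2, 178) = 2 > 1, not a unit — skip.
g = 3: 3^44 ≡ 177; 3^8 ≡ 153 — none is 1, so 3 is a primitive root.
The smallest primitive root modulo 178 is 3.

3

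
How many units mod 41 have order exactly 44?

0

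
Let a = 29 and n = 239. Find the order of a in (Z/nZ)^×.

119

The order of 29 must divide φ(239) = 239 − 1 = 238 = 2 · 7 · 17.
Divisors of 238: 1, 2, 7, 14, 17, 34, 119, 238.
Check 29^d mod 239 for each divisor in increasing order:
29^1 ≡ 29 (mod 239)
29^2 ≡ 124 (mod 239)
29^7 ≡ 163 (mod 239)
29^14 ≡ 40 (mod 239)
29^17 ≡ 201 (mod 239)
29^34 ≡ 10 (mod 239)
29^119 ≡ 1 (mod 239) ✓
Therefore the multiplicative order of 29 modulo 239 is 119.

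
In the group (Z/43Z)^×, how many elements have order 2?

1

φ(43) = 43 − 1 = 42 = 2 · 3 · 7.
(Z/43Z)^× is cyclic (|G| = 42); a cyclic group of order m has exactly φ(d) elements of each order d | m, and none otherwise.
2 | 42, and φ(2) = 2 − 1 = 1.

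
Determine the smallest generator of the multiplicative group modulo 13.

φ(13) = 13 − 1 = 12 = 2^2 · 3.
Test candidates g = 2, 3, … against the prime factors q ∈ {2, 3} of φ(13): g is a generator iff g^(12/q) ≢ 1 for every such q.
g = 2: 2^6 ≡ 12; 2^4 ≡ 3 — none is 1, so 2 is a primitive root.
The smallest primitive root modulo 13 is 2.

2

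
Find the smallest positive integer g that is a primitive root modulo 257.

3

φ(257) = 257 − 1 = 256 = 2^8.
g is a primitive root iff g^(256/q) ≢ 1 (mod 257) for each prime q ∈ {2}.
g = 2: 2^128 ≡ 1 — hits 1, so not a primitive root.
g = 3: 3^128 ≡ 256 — none is 1, so 3 is a primitive root.
Hence the least primitive root of 257 is 3.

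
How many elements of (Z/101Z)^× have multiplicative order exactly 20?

8

φ(101) = 101 − 1 = 100 = 2^2 · 5^2.
In a cyclic group of order 100, there are φ(d) elements of order d for each divisor d of 100, and zero for non-divisors.
20 = 2^2 · 5 divides 100, and φ(20) = 8.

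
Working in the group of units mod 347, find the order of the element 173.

The order of 173 must divide φ(347) = 347 − 1 = 346 = 2 · 173.
Divisors of 346: 1, 2, 173, 346.
Evaluate successive powers at the divisors of 346:
173^1 ≡ 173
173^2 ≡ 87
173^173 ≡ 1
So ord_347(173) = 173.

173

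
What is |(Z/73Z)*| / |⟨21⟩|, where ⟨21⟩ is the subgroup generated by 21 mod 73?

3

By Lagrange's theorem, ord_73(21) divides φ(73) = 73 − 1 = 72 = 2^3 · 3^2.
Divisors of 72: 1, 2, 3, 4, 6, 8, 9, 12, 18, 24, 36, 72.
Check 21^d mod 73 for each divisor in increasing order:
21^1 ≡ 21 (mod 73)
21^2 ≡ 3 (mod 73)
21^3 ≡ 63 (mod 73)
21^4 ≡ 9 (mod 73)
21^6 ≡ 27 (mod 73)
21^8 ≡ 8 (mod 73)
21^9 ≡ 22 (mod 73)
21^12 ≡ 72 (mod 73)
21^18 ≡ 46 (mod 73)
21^24 ≡ 1 (mod 73) ✓
Thus |⟨21⟩| = ord(21) = 24.
[(Z/73Z)^× : ⟨21⟩] = 72/24 = 3.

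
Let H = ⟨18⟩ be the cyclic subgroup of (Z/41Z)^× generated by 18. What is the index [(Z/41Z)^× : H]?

Since 18 ∈ (Z/41Z)^×, its order divides φ(41) = 41 − 1 = 40 = 2^3 · 5.
Divisors of 40: 1, 2, 4, 5, 8, 10, 20, 40.
Check 18^d mod 41 for each divisor in increasing order:
18^1 ≡ 18 (mod 41)
18^2 ≡ 37 (mod 41)
18^4 ≡ 16 (mod 41)
18^5 ≡ 1 (mod 41) ✓
So ord_41(18) = 5, hence |⟨18⟩| = 5.
The index is φ(41) / ord(18) = 40 / 5 = 8.

8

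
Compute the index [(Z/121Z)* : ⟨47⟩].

By Lagrange's theorem, ord_121(47) divides φ(121) = φ(11^2) = 11·(11−1) = 110 = 2 · 5 · 11.
Divisors of 110: 1, 2, 5, 10, 11, 22, 55, 110.
Compute 47^d (mod 121) for the divisors d until we hit 1:
47^1 ≡ 47
47^2 ≡ 31
47^5 ≡ 34
47^10 ≡ 67
47^11 ≡ 3
47^22 ≡ 9
47^55 ≡ 1
So ord_121(47) = 55, hence |⟨47⟩| = 55.
Index = |(Z/121Z)^×| / |⟨47⟩| = 110 / 55 = 2.

2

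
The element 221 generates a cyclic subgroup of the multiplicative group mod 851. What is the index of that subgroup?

Since 221 ∈ (Z/851Z)^×, its order divides φ(851) = φ(23·37) = (23−1)·(37−1) = 22·36 = 792 = 2^3 · 3^2 · 11.
Divisors of 792: 1, 2, 3, 4, 6, 8, 9, 11, 12, 18, 22, 24, 33, 36, 44, 66, 72, 88, 99, 132, 198, 264, 396, 792.
Compute 221^d (mod 851) for the divisors d until we hit 1:
221^1 ≡ 221
221^2 ≡ 334
221^3 ≡ 628
221^4 ≡ 75
221^6 ≡ 371
221^8 ≡ 519
221^9 ≡ 665
221^11 ≡ 850
221^12 ≡ 630
221^18 ≡ 556
221^22 ≡ 1
So ord_851(221) = 22, hence |⟨221⟩| = 22.
The index is φ(851) / ord(221) = 792 / 22 = 36.

36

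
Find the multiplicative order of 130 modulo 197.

196

The order of 130 must divide φ(197) = 197 − 1 = 196 = 2^2 · 7^2.
Divisors of 196: 1, 2, 4, 7, 14, 28, 49, 98, 196.
Compute 130^d (mod 197) for the divisors d until we hit 1:
130^1 ≡ 130
130^2 ≡ 155
130^4 ≡ 188
130^7 ≡ 87
130^14 ≡ 83
130^28 ≡ 191
130^49 ≡ 14
130^98 ≡ 196
130^196 ≡ 1
So ord_197(130) = 196.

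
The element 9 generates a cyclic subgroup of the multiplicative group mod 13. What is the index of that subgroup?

Since 9 ∈ (Z/13Z)^×, its order divides φ(13) = 13 − 1 = 12 = 2^2 · 3.
Divisors of 12: 1, 2, 3, 4, 6, 12.
Check 9^d mod 13 for each divisor in increasing order:
9^1 ≡ 9
9^2 ≡ 3
9^3 ≡ 1
So ord_13(9) = 3, hence |⟨9⟩| = 3.
The index is φ(13) / ord(9) = 12 / 3 = 4.

4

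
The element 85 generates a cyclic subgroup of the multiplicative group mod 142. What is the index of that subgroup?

ord(85) | φ(142) = φ(2)·φ(71) = 1·70 = 70 = 2 · 5 · 7.
Divisors of 70: 1, 2, 5, 7, 10, 14, 35, 70.
Test each divisor d:
85^1 ≡ 85 (mod 142)
85^2 ≡ 125 (mod 142)
85^5 ≡ 141 (mod 142)
85^7 ≡ 17 (mod 142)
85^10 ≡ 1 (mod 142) ✓
Thus |⟨85⟩| = ord(85) = 10.
Index = |(Z/142Z)^×| / |⟨85⟩| = 70 / 10 = 7.

7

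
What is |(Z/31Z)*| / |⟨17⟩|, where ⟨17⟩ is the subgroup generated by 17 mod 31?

1

Since 17 ∈ (Z/31Z)^×, its order divides φ(31) = 31 − 1 = 30 = 2 · 3 · 5.
Divisors of 30: 1, 2, 3, 5, 6, 10, 15, 30.
Compute 17^d (mod 31) for the divisors d until we hit 1:
17^1 ≡ 17 (mod 31)
17^2 ≡ 10 (mod 31)
17^3 ≡ 15 (mod 31)
17^5 ≡ 26 (mod 31)
17^6 ≡ 8 (mod 31)
17^10 ≡ 25 (mod 31)
17^15 ≡ 30 (mod 31)
17^30 ≡ 1 (mod 31) ✓
So ord_31(17) = 30, hence |⟨17⟩| = 30.
The index is φ(31) / ord(17) = 30 / 30 = 1.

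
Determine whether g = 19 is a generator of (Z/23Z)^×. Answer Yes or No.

Yes

φ(23) = 23 − 1 = 22 = 2 · 11.
It suffices to check that the order of 19 is not a proper divisor of 22: compute 19^(22/q) for q ∈ {2, 11}.
19^11 ≡ 22 (mod 23)  [q = 2: ≢ 1 ✓]
19^2 ≡ 16 (mod 23)  [q = 11: ≢ 1 ✓]
All checks pass, so 19 has order 22 and is a primitive root modulo 23.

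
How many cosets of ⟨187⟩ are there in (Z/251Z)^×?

5

Since 187 ∈ (Z/251Z)^×, its order divides φ(251) = 251 − 1 = 250 = 2 · 5^3.
Divisors of 250: 1, 2, 5, 10, 25, 50, 125, 250.
Compute 187^d (mod 251) for the divisors d until we hit 1:
187^1 ≡ 187 (mod 251)
187^2 ≡ 80 (mod 251)
187^5 ≡ 32 (mod 251)
187^10 ≡ 20 (mod 251)
187^25 ≡ 250 (mod 251)
187^50 ≡ 1 (mod 251) ✓
Thus |⟨187⟩| = ord(187) = 50.
Index = |(Z/251Z)^×| / |⟨187⟩| = 250 / 50 = 5.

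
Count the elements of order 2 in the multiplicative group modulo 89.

φ(89) = 89 − 1 = 88 = 2^3 · 11.
In a cyclic group of order 88, there are φ(d) elements of order d for each divisor d of 88, and zero for non-divisors.
2 | 88, and φ(2) = 2 − 1 = 1.

1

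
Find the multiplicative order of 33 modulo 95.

ord(33) | φ(95) = φ(5·19) = (5−1)·(19−1) = 4·18 = 72 = 2^3 · 3^2.
Divisors of 72: 1, 2, 3, 4, 6, 8, 9, 12, 18, 24, 36, 72.
Compute 33^d (mod 95) for the divisors d until we hit 1:
33^1 ≡ 33 (mod 95)
33^2 ≡ 44 (mod 95)
33^3 ≡ 27 (mod 95)
33^4 ≡ 36 (mod 95)
33^6 ≡ 64 (mod 95)
33^8 ≡ 61 (mod 95)
33^9 ≡ 18 (mod 95)
33^12 ≡ 11 (mod 95)
33^18 ≡ 39 (mod 95)
33^24 ≡ 26 (mod 95)
33^36 ≡ 1 (mod 95) ✓
Hence ord(33) = 36.

36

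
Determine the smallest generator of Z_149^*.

2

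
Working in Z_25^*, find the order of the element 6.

5

The order of 6 must divide φ(25) = φ(5^2) = 5·(5−1) = 20 = 2^2 · 5.
Divisors of 20: 1, 2, 4, 5, 10, 20.
Compute 6^d (mod 25) for the divisors d until we hit 1:
6^1 ≡ 6 (mod 25)
6^2 ≡ 11 (mod 25)
6^4 ≡ 21 (mod 25)
6^5 ≡ 1 (mod 25) ✓
The smallest such exponent is 5, so the order of 6 is 5.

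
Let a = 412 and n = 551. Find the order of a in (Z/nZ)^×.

126

Since 412 ∈ (Z/551Z)^×, its order divides φ(551) = φ(19·29) = (19−1)·(29−1) = 18·28 = 504 = 2^3 · 3^2 · 7.
Divisors of 504: 1, 2, 3, 4, 6, 7, 8, 9, 12, 14, 18, 21, 24, 28, 36, 42, 56, 63, 72, 84, 126, 168, 252, 504.
Test each divisor d:
412^1 ≡ 412 (mod 551)
412^2 ≡ 36 (mod 551)
412^3 ≡ 506 (mod 551)
412^4 ≡ 194 (mod 551)
412^6 ≡ 372 (mod 551)
412^7 ≡ 86 (mod 551)
412^8 ≡ 168 (mod 551)
412^9 ≡ 341 (mod 551)
412^12 ≡ 83 (mod 551)
412^14 ≡ 233 (mod 551)
412^18 ≡ 20 (mod 551)
412^21 ≡ 202 (mod 551)
412^24 ≡ 277 (mod 551)
412^28 ≡ 291 (mod 551)
412^36 ≡ 400 (mod 551)
412^42 ≡ 30 (mod 551)
412^56 ≡ 378 (mod 551)
412^63 ≡ 550 (mod 551)
412^72 ≡ 210 (mod 551)
412^84 ≡ 349 (mod 551)
412^126 ≡ 1 (mod 551) ✓
The smallest such exponent is 126, so the order of 412 is 126.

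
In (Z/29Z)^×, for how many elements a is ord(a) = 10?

0

φ(29) = 29 − 1 = 28 = 2^2 · 7.
(Z/29Z)^× is cyclic (|G| = 28); a cyclic group of order m has exactly φ(d) elements of each order d | m, and none otherwise.
Since 10 ∤ 28, the count is 0.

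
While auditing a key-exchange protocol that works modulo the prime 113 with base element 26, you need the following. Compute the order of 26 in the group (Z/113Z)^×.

56

Since 26 ∈ (Z/113Z)^×, its order divides φ(113) = 113 − 1 = 112 = 2^4 · 7.
Divisors of 112: 1, 2, 4, 7, 8, 14, 16, 28, 56, 112.
Compute 26^d (mod 113) for the divisors d until we hit 1:
26^1 ≡ 26 (mod 113)
26^2 ≡ 111 (mod 113)
26^4 ≡ 4 (mod 113)
26^7 ≡ 18 (mod 113)
26^8 ≡ 16 (mod 113)
26^14 ≡ 98 (mod 113)
26^16 ≡ 30 (mod 113)
26^28 ≡ 112 (mod 113)
26^56 ≡ 1 (mod 113) ✓
Therefore the multiplicative order of 26 modulo 113 is 56.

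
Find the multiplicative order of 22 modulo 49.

Since 22 ∈ (Z/49Z)^×, its order divides φ(49) = φ(7^2) = 7·(7−1) = 42 = 2 · 3 · 7.
Divisors of 42: 1, 2, 3, 6, 7, 14, 21, 42.
Check 22^d mod 49 for each divisor in increasing order:
22^1 ≡ 22 (mod 49)
22^2 ≡ 43 (mod 49)
22^3 ≡ 15 (mod 49)
22^6 ≡ 29 (mod 49)
22^7 ≡ 1 (mod 49) ✓
So ord_49(22) = 7.

7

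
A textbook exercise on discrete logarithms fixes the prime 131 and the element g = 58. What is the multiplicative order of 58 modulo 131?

The order of 58 must divide φ(131) = 131 − 1 = 130 = 2 · 5 · 13.
Divisors of 130: 1, 2, 5, 10, 13, 26, 65, 130.
Compute 58^d (mod 131) for the divisors d until we hit 1:
58^1 ≡ 58
58^2 ≡ 89
58^5 ≡ 1
So ord_131(58) = 5.

5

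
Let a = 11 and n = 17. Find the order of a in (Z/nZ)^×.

16

Since 11 ∈ (Z/17Z)^×, its order divides φ(17) = 17 − 1 = 16 = 2^4.
Divisors of 16: 1, 2, 4, 8, 16.
Test each divisor d:
11^1 ≡ 11 (mod 17)
11^2 ≡ 2 (mod 17)
11^4 ≡ 4 (mod 17)
11^8 ≡ 16 (mod 17)
11^16 ≡ 1 (mod 17) ✓
Hence ord(11) = 16.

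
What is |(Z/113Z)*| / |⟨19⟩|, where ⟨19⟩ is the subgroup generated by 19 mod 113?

1

Since 19 ∈ (Z/113Z)^×, its order divides φ(113) = 113 − 1 = 112 = 2^4 · 7.
Divisors of 112: 1, 2, 4, 7, 8, 14, 16, 28, 56, 112.
Evaluate successive powers at the divisors of 112:
19^1 ≡ 19 (mod 113)
19^2 ≡ 22 (mod 113)
19^4 ≡ 32 (mod 113)
19^7 ≡ 42 (mod 113)
19^8 ≡ 7 (mod 113)
19^14 ≡ 69 (mod 113)
19^16 ≡ 49 (mod 113)
19^28 ≡ 15 (mod 113)
19^56 ≡ 112 (mod 113)
19^112 ≡ 1 (mod 113) ✓
So ord_113(19) = 112, hence |⟨19⟩| = 112.
[(Z/113Z)^× : ⟨19⟩] = 112/112 = 1.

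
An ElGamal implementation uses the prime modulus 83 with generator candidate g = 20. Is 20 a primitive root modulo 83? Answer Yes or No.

Yes

φ(83) = 83 − 1 = 82 = 2 · 41.
An element g generates (Z/83Z)^× iff g^(82/q) ≢ 1 (mod 83) for each prime q ∈ {2, 41}.
20^41 ≡ 82 (mod 83)  [q = 2: ≢ 1 ✓]
20^2 ≡ 68 (mod 83)  [q = 41: ≢ 1 ✓]
All checks pass, so 20 has order 82 and is a primitive root modulo 83.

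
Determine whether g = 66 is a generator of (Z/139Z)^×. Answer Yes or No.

No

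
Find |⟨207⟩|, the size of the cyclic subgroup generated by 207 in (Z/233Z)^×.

The order of 207 must divide φ(233) = 233 − 1 = 232 = 2^3 · 29.
Divisors of 232: 1, 2, 4, 8, 29, 58, 116, 232.
Evaluate successive powers at the divisors of 232:
207^1 ≡ 207
207^2 ≡ 210
207^4 ≡ 63
207^8 ≡ 8
207^29 ≡ 144
207^58 ≡ 232
207^116 ≡ 1
Hence ord(207) = 116.

116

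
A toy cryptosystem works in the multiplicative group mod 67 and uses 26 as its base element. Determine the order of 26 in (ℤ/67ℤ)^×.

The order of 26 must divide φ(67) = 67 − 1 = 66 = 2 · 3 · 11.
Divisors of 66: 1, 2, 3, 6, 11, 22, 33, 66.
Evaluate successive powers at the divisors of 66:
26^1 ≡ 26 (mod 67)
26^2 ≡ 6 (mod 67)
26^3 ≡ 22 (mod 67)
26^6 ≡ 15 (mod 67)
26^11 ≡ 37 (mod 67)
26^22 ≡ 29 (mod 67)
26^33 ≡ 1 (mod 67) ✓
Therefore the multiplicative order of 26 modulo 67 is 33.

33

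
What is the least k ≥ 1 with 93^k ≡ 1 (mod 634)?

By Lagrange's theorem, ord_634(93) divides φ(634) = φ(2)·φ(317) = 1·316 = 316 = 2^2 · 79.
Divisors of 316: 1, 2, 4, 79, 158, 316.
Test each divisor d:
93^1 ≡ 93 (mod 634)
93^2 ≡ 407 (mod 634)
93^4 ≡ 175 (mod 634)
93^79 ≡ 203 (mod 634)
93^158 ≡ 633 (mod 634)
93^316 ≡ 1 (mod 634) ✓
So ord_634(93) = 316.

316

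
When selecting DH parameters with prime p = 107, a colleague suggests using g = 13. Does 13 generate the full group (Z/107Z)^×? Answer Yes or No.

φ(107) = 107 − 1 = 106 = 2 · 53.
13 is a primitive root mod 107 iff 13^(φ(107)/q) ≢ 1 for every prime q | φ(107), i.e. q ∈ {2, 53}.
13^53 ≡ 1 (mod 107)  [q = 2: ≡ 1 ✗]
13^2 ≡ 62 (mod 107)  [q = 53: ≢ 1 ✓]
Since 13^53 ≡ 1, the order of 13 divides 53 < 106, so 13 is not a primitive root.

No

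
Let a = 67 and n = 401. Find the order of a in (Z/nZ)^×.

The order of 67 must divide φ(401) = 401 − 1 = 400 = 2^4 · 5^2.
Divisors of 400: 1, 2, 4, 5, 8, 10, 16, 20, 25, 40, 50, 80, 100, 200, 400.
Evaluate successive powers at the divisors of 400:
67^1 ≡ 67
67^2 ≡ 78
67^4 ≡ 69
67^5 ≡ 212
67^8 ≡ 350
67^10 ≡ 32
67^16 ≡ 195
67^20 ≡ 222
67^25 ≡ 147
67^40 ≡ 362
67^50 ≡ 356
67^80 ≡ 318
67^100 ≡ 20
67^200 ≡ 400
67^400 ≡ 1
So ord_401(67) = 400.

400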